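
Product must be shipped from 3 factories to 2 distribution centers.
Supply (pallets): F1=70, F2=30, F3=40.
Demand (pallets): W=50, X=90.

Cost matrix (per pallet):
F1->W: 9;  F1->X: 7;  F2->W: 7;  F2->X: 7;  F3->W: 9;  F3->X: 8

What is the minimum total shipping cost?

1040

An optimal shipping plan:
  F1→X: 70 × 7 = 490
  F2→W: 30 × 7 = 210
  F3→W: 20 × 9 = 180
  F3→X: 20 × 8 = 160
Total = 490 + 210 + 180 + 160 = 1040.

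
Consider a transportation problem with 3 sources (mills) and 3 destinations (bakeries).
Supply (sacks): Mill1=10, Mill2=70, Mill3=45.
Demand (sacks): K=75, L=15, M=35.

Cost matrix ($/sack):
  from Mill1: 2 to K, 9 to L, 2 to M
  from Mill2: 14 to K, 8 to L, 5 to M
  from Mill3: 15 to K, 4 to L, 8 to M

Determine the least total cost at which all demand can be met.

1195

A cheapest plan:
  Mill1->K: 10 sacks
  Mill2->K: 35 sacks
  Mill2->M: 35 sacks
  Mill3->K: 30 sacks
  Mill3->L: 15 sacks
Total cost = $1195.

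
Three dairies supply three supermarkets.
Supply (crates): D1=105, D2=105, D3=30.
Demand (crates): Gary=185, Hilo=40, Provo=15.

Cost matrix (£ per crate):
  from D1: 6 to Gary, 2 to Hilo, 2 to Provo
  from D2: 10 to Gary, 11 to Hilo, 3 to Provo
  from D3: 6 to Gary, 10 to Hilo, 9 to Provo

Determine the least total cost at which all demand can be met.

1595

Optimal allocation:
  D1 to Gary: 65 × £6 = £390
  D1 to Hilo: 40 × £2 = £80
  D2 to Gary: 90 × £10 = £900
  D2 to Provo: 15 × £3 = £45
  D3 to Gary: 30 × £6 = £180
Total = 390 + 80 + 900 + 45 + 180 = £1595.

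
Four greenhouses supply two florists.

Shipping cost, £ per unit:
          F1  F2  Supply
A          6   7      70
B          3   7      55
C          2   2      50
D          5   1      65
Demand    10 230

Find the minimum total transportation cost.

1000

A cheapest plan:
  A→F2: 70 × £7 = £490
  B→F1: 10 × £3 = £30
  B→F2: 45 × £7 = £315
  C→F2: 50 × £2 = £100
  D→F2: 65 × £1 = £65
Total = 490 + 30 + 315 + 100 + 65 = £1000.
(Supply check: A ships 70; B ships 55; C ships 50; D ships 65.)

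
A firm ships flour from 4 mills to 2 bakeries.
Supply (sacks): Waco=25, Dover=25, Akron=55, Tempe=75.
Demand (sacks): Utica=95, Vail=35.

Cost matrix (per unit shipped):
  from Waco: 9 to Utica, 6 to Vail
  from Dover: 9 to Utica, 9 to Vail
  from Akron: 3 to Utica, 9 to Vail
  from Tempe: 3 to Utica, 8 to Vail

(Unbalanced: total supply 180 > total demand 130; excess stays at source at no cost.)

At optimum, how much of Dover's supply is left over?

25

Minimum-cost shipments:
  Waco–Vail: 25 × 6 = 150
  Akron–Utica: 55 × 3 = 165
  Tempe–Utica: 40 × 3 = 120
  Tempe–Vail: 10 × 8 = 80
Total cost = 515.
Dover ships 0 of its 25, leaving 25.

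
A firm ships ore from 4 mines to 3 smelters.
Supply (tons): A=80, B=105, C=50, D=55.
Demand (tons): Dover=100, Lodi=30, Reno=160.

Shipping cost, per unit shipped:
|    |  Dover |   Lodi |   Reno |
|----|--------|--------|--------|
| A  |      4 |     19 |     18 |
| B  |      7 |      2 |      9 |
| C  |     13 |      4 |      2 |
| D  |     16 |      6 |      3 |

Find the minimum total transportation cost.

1280

A cheapest plan:
  A–Dover: 80 × 4 = 320
  B–Dover: 20 × 7 = 140
  B–Lodi: 30 × 2 = 60
  B–Reno: 55 × 9 = 495
  C–Reno: 50 × 2 = 100
  D–Reno: 55 × 3 = 165
Total = 320 + 140 + 60 + 495 + 100 + 165 = 1280.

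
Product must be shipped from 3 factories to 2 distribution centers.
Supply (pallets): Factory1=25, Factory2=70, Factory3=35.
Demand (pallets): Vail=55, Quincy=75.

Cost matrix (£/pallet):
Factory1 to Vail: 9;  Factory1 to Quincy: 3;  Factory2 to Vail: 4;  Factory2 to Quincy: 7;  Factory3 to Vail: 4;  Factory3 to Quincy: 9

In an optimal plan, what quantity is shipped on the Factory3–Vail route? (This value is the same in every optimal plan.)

35

The minimum-cost plan:
  Factory1->Quincy: 25 pallets
  Factory2->Vail: 20 pallets
  Factory2->Quincy: 50 pallets
  Factory3->Vail: 35 pallets
Total cost = £645.
So Factory3→Vail carries 35 pallets.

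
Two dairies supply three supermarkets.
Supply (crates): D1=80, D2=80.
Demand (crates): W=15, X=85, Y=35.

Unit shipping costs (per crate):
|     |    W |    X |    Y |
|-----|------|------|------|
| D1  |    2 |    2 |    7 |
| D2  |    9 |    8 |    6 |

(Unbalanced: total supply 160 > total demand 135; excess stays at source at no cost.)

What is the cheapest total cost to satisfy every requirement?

A cheapest plan:
  D1->W: 15 × 2 = 30
  D1->X: 65 × 2 = 130
  D2->X: 20 × 8 = 160
  D2->Y: 35 × 6 = 210
Total = 30 + 130 + 160 + 210 = 530.

530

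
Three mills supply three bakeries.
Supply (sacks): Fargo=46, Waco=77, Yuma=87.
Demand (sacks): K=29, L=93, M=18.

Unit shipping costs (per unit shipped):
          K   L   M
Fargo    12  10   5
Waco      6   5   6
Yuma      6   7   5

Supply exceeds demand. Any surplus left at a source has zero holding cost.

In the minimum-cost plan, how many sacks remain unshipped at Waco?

0

An optimal plan:
  Waco→L: 77 × 5 = 385
  Yuma→K: 29 × 6 = 174
  Yuma→L: 16 × 7 = 112
  Yuma→M: 18 × 5 = 90
Total cost = 761.
Waco ships 77 of its 77, leaving 0.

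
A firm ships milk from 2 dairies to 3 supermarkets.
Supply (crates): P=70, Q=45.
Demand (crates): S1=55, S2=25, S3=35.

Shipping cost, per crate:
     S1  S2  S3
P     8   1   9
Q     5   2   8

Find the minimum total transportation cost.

A cheapest plan:
  P->S1: 10 × 8 = 80
  P->S2: 25 × 1 = 25
  P->S3: 35 × 9 = 315
  Q->S1: 45 × 5 = 225
Total = 80 + 25 + 315 + 225 = 645.

645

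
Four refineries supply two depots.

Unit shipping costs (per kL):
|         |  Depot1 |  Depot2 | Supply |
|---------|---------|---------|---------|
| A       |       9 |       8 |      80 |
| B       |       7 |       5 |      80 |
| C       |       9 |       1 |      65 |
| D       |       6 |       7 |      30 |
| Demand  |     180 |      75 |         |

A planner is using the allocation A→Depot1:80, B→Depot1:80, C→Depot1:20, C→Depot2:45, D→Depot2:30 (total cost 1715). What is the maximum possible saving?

210

Current plan cost = 80·9 + 80·7 + 20·9 + 45·1 + 30·7 = 1715.
Optimal plan:
  A–Depot1: 80 kL
  B–Depot1: 70 kL
  B–Depot2: 10 kL
  C–Depot2: 65 kL
  D–Depot1: 30 kL
Optimal cost = 1505.
Saving = 1715 − 1505 = 210.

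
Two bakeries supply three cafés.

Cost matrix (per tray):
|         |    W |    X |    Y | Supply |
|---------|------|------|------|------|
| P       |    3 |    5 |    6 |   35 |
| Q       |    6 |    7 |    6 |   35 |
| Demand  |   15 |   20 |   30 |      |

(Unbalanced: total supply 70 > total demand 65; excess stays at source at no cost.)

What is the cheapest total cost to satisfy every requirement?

One minimum-cost allocation:
  P->W: 15 trays
  P->X: 20 trays
  Q->Y: 30 trays
Total cost = 325.
(Supply check: P ships 35; Q ships 30.)

325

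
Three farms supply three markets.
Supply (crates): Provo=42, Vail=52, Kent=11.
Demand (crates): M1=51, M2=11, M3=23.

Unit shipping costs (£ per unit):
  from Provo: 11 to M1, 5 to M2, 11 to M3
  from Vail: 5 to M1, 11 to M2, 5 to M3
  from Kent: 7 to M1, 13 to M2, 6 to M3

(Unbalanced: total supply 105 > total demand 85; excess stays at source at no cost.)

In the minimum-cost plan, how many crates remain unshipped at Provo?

Minimum-cost shipments:
  Provo to M2: 11 crates
  Provo to M3: 11 crates
  Vail to M1: 51 crates
  Vail to M3: 1 crates
  Kent to M3: 11 crates
Total cost = £502.
Provo ships 22 of its 42, leaving 20.

20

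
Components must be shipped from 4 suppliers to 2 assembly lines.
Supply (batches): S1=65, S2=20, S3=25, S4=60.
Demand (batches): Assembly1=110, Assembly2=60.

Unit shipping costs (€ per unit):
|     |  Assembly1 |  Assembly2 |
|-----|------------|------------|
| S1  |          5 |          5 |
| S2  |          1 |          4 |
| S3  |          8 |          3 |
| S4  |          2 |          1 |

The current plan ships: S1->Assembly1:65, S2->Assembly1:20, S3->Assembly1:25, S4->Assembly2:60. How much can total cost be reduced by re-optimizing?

100

Current plan cost = 65·5 + 20·1 + 25·8 + 60·1 = €605.
Optimal plan:
  S1 to Assembly1: 65 × €5 = €325
  S2 to Assembly1: 20 × €1 = €20
  S3 to Assembly2: 25 × €3 = €75
  S4 to Assembly1: 25 × €2 = €50
  S4 to Assembly2: 35 × €1 = €35
Optimal cost = €505.
Saving = 605 − 505 = €100.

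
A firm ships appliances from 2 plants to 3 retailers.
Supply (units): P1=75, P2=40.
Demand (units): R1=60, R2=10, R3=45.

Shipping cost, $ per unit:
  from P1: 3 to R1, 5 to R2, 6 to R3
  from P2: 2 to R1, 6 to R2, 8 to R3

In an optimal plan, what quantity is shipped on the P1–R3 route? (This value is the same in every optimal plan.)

45

The minimum-cost plan:
  P1→R1: 20 × $3 = $60
  P1→R2: 10 × $5 = $50
  P1→R3: 45 × $6 = $270
  P2→R1: 40 × $2 = $80
Total cost = $460.
So P1→R3 carries 45 units.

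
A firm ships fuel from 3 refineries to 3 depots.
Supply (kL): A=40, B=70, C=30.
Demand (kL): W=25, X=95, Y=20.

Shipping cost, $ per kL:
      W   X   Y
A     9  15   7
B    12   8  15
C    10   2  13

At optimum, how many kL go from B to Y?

0

The minimum-cost plan:
  A→W: 20 kL
  A→Y: 20 kL
  B→W: 5 kL
  B→X: 65 kL
  C→X: 30 kL
Total cost = $960.
The route B→Y is not used.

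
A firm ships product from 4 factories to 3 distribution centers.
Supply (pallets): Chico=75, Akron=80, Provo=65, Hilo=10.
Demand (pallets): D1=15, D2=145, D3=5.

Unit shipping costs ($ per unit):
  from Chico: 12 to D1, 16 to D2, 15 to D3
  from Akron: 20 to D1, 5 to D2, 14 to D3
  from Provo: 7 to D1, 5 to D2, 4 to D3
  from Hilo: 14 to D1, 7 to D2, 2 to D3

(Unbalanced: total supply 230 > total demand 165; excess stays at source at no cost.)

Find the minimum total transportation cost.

900

An optimal shipping plan:
  Chico to D1: 10 pallets
  Akron to D2: 80 pallets
  Provo to D1: 5 pallets
  Provo to D2: 60 pallets
  Hilo to D2: 5 pallets
  Hilo to D3: 5 pallets
Total cost = $900.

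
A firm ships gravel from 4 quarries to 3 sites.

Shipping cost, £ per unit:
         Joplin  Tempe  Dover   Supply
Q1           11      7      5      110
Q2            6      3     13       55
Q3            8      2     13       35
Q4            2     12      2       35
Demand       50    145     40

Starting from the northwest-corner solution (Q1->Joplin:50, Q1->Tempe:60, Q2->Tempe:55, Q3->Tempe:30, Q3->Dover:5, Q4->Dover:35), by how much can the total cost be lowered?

290

Current plan cost = 50·11 + 60·7 + 55·3 + 30·2 + 5·13 + 35·2 = £1330.
Optimal plan:
  Q1→Tempe: 70 truckloads
  Q1→Dover: 40 truckloads
  Q2→Joplin: 15 truckloads
  Q2→Tempe: 40 truckloads
  Q3→Tempe: 35 truckloads
  Q4→Joplin: 35 truckloads
Optimal cost = £1040.
Saving = 1330 − 1040 = £290.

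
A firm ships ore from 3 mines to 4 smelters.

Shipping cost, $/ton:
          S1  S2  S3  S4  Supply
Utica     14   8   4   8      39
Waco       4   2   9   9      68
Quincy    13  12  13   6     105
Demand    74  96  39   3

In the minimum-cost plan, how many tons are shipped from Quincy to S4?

Solving gives:
  Utica to S3: 39 × $4 = $156
  Waco to S2: 68 × $2 = $136
  Quincy to S1: 74 × $13 = $962
  Quincy to S2: 28 × $12 = $336
  Quincy to S4: 3 × $6 = $18
Total cost = $1608.
So Quincy→S4 carries 3 tons.

3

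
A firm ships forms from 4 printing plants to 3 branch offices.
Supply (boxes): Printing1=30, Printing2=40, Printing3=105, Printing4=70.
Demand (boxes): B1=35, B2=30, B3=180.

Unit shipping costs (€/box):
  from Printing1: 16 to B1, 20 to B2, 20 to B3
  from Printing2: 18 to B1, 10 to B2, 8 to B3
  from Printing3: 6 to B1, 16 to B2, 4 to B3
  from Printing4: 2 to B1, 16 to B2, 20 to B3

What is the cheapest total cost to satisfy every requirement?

1990

A cheapest plan:
  Printing1->B3: 30 boxes
  Printing2->B3: 40 boxes
  Printing3->B3: 105 boxes
  Printing4->B1: 35 boxes
  Printing4->B2: 30 boxes
  Printing4->B3: 5 boxes
Total cost = €1990.
(Supply check: Printing1 ships 30; Printing2 ships 40; Printing3 ships 105; Printing4 ships 70.)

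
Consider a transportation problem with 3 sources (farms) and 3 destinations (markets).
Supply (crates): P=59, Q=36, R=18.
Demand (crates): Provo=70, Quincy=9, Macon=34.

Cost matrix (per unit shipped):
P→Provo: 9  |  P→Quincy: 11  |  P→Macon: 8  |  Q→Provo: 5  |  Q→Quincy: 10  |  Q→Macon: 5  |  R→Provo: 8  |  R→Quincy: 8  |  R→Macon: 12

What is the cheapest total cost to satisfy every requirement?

821

Optimal allocation:
  P→Provo: 25 crates
  P→Macon: 34 crates
  Q→Provo: 36 crates
  R→Provo: 9 crates
  R→Quincy: 9 crates
Total cost = 821.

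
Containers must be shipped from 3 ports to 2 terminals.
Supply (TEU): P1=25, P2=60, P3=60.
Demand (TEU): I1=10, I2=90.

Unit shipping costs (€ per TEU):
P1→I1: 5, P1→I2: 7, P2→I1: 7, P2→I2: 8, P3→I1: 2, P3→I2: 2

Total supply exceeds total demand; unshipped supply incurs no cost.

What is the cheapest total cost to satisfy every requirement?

395

An optimal shipping plan:
  P1 to I1: 10 × €5 = €50
  P1 to I2: 15 × €7 = €105
  P2 to I2: 15 × €8 = €120
  P3 to I2: 60 × €2 = €120
Total = 50 + 105 + 120 + 120 = €395.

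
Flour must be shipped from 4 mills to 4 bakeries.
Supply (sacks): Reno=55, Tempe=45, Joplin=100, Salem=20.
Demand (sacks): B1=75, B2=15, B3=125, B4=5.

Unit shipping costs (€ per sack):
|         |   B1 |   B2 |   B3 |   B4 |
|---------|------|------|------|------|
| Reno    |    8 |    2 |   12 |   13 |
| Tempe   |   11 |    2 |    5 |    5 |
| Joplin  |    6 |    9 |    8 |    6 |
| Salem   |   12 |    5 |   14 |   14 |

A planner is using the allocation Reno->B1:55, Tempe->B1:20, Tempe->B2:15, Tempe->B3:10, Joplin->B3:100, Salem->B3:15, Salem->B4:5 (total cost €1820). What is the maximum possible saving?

260

Current plan cost = 55·8 + 20·11 + 15·2 + 10·5 + 100·8 + 15·14 + 5·14 = €1820.
Optimal plan:
  Reno->B1: 55 sacks
  Tempe->B3: 45 sacks
  Joplin->B1: 15 sacks
  Joplin->B3: 80 sacks
  Joplin->B4: 5 sacks
  Salem->B1: 5 sacks
  Salem->B2: 15 sacks
Optimal cost = €1560.
Saving = 1820 − 1560 = €260.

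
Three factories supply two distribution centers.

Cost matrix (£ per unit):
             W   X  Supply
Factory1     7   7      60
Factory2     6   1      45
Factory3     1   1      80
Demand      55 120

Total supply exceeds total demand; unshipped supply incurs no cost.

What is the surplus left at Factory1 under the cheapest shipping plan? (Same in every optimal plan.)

An optimal plan:
  Factory1 to X: 50 × £7 = £350
  Factory2 to X: 45 × £1 = £45
  Factory3 to W: 55 × £1 = £55
  Factory3 to X: 25 × £1 = £25
Total cost = £475.
Factory1 ships 50 of its 60, leaving 10.

10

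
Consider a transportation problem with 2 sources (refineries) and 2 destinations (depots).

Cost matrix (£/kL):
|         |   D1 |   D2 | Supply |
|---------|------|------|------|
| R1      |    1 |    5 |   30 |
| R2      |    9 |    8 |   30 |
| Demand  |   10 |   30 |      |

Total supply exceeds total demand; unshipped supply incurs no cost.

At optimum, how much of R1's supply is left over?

Minimum-cost shipments:
  R1->D1: 10 × £1 = £10
  R1->D2: 20 × £5 = £100
  R2->D2: 10 × £8 = £80
Total cost = £190.
R1 ships 30 of its 30, leaving 0.

0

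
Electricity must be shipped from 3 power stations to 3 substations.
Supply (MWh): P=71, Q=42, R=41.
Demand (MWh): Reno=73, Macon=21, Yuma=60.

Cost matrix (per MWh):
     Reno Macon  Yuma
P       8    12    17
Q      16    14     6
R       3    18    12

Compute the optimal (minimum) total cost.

1189

One minimum-cost allocation:
  P–Reno: 32 × 8 = 256
  P–Macon: 21 × 12 = 252
  P–Yuma: 18 × 17 = 306
  Q–Yuma: 42 × 6 = 252
  R–Reno: 41 × 3 = 123
Total = 256 + 252 + 306 + 252 + 123 = 1189.
(Supply check: P ships 71; Q ships 42; R ships 41.)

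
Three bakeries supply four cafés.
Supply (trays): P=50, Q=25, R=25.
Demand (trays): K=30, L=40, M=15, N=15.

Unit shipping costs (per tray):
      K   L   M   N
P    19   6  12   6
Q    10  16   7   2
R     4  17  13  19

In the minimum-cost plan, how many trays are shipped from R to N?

The minimum-cost plan:
  P–L: 40 × 6 = 240
  P–N: 10 × 6 = 60
  Q–K: 5 × 10 = 50
  Q–M: 15 × 7 = 105
  Q–N: 5 × 2 = 10
  R–K: 25 × 4 = 100
Total cost = 565.
The route R→N is not used.

0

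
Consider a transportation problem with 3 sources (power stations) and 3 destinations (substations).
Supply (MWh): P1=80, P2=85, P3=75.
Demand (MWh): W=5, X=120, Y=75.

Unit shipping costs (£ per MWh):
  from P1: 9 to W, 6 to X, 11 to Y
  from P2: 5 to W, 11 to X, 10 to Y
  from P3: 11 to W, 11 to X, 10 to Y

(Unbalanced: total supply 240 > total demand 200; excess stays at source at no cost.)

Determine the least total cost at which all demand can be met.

Optimal allocation:
  P1–X: 80 × £6 = £480
  P2–W: 5 × £5 = £25
  P2–X: 40 × £11 = £440
  P2–Y: 40 × £10 = £400
  P3–Y: 35 × £10 = £350
Total = 480 + 25 + 440 + 400 + 350 = £1695.

1695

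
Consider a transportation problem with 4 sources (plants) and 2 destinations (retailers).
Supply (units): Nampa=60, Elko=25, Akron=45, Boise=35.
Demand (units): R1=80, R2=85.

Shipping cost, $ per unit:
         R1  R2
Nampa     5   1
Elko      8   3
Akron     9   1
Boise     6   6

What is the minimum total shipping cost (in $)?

One minimum-cost allocation:
  Nampa->R1: 45 × $5 = $225
  Nampa->R2: 15 × $1 = $15
  Elko->R2: 25 × $3 = $75
  Akron->R2: 45 × $1 = $45
  Boise->R1: 35 × $6 = $210
Total = 225 + 15 + 75 + 45 + 210 = $570.

570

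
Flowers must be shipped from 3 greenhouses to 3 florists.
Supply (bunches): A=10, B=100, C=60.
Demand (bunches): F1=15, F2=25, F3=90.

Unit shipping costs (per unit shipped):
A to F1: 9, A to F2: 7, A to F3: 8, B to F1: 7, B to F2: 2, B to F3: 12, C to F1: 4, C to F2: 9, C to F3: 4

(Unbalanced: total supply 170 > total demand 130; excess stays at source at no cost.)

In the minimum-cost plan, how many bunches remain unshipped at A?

An optimal plan:
  A->F3: 10 × 8 = 80
  B->F1: 15 × 7 = 105
  B->F2: 25 × 2 = 50
  B->F3: 20 × 12 = 240
  C->F3: 60 × 4 = 240
Total cost = 715.
A ships 10 of its 10, leaving 0.

0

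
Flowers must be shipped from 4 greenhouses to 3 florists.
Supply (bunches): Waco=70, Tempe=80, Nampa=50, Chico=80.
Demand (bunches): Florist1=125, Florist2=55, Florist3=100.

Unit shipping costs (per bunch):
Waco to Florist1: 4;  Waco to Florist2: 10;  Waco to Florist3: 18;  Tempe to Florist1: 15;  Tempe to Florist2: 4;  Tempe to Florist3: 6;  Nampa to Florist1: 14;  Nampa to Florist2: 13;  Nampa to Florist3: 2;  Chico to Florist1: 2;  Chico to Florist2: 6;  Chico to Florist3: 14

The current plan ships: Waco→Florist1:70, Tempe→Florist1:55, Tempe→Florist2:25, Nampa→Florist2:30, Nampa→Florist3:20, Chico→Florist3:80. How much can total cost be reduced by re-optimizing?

1695

Current plan cost = 70·4 + 55·15 + 25·4 + 30·13 + 20·2 + 80·14 = 2755.
Optimal plan:
  Waco–Florist1: 70 × 4 = 280
  Tempe–Florist2: 30 × 4 = 120
  Tempe–Florist3: 50 × 6 = 300
  Nampa–Florist3: 50 × 2 = 100
  Chico–Florist1: 55 × 2 = 110
  Chico–Florist2: 25 × 6 = 150
Optimal cost = 1060.
Saving = 2755 − 1060 = 1695.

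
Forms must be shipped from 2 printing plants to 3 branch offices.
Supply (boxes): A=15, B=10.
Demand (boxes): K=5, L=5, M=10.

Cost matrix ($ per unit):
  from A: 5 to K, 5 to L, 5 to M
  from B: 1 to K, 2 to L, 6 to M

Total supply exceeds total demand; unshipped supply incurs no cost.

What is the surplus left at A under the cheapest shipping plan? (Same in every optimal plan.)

5

Minimum-cost shipments:
  A→M: 10 boxes
  B→K: 5 boxes
  B→L: 5 boxes
Total cost = $65.
A ships 10 of its 15, leaving 5.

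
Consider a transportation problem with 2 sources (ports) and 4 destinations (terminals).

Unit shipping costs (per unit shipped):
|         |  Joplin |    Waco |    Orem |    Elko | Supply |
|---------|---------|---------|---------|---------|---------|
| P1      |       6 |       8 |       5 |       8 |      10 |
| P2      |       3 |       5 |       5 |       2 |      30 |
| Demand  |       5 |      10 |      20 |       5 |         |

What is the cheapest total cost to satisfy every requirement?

175

One minimum-cost allocation:
  P1->Orem: 10 TEU
  P2->Joplin: 5 TEU
  P2->Waco: 10 TEU
  P2->Orem: 10 TEU
  P2->Elko: 5 TEU
Total cost = 175.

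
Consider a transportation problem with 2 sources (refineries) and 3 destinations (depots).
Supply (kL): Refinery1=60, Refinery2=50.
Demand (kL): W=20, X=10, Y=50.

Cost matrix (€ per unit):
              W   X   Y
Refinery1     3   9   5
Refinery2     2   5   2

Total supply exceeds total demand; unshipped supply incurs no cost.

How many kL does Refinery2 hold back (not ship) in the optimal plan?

Minimum-cost shipments:
  Refinery1->W: 20 × €3 = €60
  Refinery1->Y: 10 × €5 = €50
  Refinery2->X: 10 × €5 = €50
  Refinery2->Y: 40 × €2 = €80
Total cost = €240.
Refinery2 ships 50 of its 50, leaving 0.

0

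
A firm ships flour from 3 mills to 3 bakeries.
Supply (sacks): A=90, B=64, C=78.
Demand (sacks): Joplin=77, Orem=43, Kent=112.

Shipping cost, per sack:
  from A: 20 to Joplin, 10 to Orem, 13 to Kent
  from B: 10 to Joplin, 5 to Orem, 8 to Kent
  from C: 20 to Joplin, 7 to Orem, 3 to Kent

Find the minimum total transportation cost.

2006

Optimal allocation:
  A->Joplin: 13 × 20 = 260
  A->Orem: 43 × 10 = 430
  A->Kent: 34 × 13 = 442
  B->Joplin: 64 × 10 = 640
  C->Kent: 78 × 3 = 234
Total = 260 + 430 + 442 + 640 + 234 = 2006.
(Supply check: A ships 90; B ships 64; C ships 78.)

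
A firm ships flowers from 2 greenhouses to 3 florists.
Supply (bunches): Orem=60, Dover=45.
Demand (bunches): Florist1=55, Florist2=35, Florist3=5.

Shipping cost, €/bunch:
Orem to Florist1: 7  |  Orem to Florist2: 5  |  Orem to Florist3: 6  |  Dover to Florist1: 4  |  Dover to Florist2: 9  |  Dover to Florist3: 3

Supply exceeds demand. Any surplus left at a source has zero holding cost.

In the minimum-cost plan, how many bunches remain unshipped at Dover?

An optimal plan:
  Orem–Florist1: 10 × €7 = €70
  Orem–Florist2: 35 × €5 = €175
  Orem–Florist3: 5 × €6 = €30
  Dover–Florist1: 45 × €4 = €180
Total cost = €455.
Dover ships 45 of its 45, leaving 0.

0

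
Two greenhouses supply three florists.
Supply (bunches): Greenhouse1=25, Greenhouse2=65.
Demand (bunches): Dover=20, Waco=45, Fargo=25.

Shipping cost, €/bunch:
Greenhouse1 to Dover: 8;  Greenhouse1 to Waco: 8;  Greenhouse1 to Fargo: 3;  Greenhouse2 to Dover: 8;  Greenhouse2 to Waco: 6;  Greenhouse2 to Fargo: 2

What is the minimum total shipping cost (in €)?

485

An optimal shipping plan:
  Greenhouse1 to Dover: 20 × €8 = €160
  Greenhouse1 to Fargo: 5 × €3 = €15
  Greenhouse2 to Waco: 45 × €6 = €270
  Greenhouse2 to Fargo: 20 × €2 = €40
Total = 160 + 15 + 270 + 40 = €485.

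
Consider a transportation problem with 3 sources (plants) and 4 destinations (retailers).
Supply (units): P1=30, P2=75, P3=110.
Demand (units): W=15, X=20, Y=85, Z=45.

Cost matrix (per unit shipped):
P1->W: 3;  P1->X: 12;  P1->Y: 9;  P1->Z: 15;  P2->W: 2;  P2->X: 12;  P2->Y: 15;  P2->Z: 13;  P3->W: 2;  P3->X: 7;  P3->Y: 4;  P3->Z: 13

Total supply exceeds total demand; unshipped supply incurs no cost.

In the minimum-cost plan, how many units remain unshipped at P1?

An optimal plan:
  P2 to W: 15 × 2 = 30
  P2 to Z: 40 × 13 = 520
  P3 to X: 20 × 7 = 140
  P3 to Y: 85 × 4 = 340
  P3 to Z: 5 × 13 = 65
Total cost = 1095.
P1 ships 0 of its 30, leaving 30.

30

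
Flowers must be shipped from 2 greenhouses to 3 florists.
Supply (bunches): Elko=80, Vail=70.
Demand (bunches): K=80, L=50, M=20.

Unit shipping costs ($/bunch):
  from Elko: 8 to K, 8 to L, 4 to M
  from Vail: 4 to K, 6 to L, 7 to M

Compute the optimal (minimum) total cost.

An optimal shipping plan:
  Elko->K: 10 × $8 = $80
  Elko->L: 50 × $8 = $400
  Elko->M: 20 × $4 = $80
  Vail->K: 70 × $4 = $280
Total = 80 + 400 + 80 + 280 = $840.
(Supply check: Elko ships 80; Vail ships 70.)

840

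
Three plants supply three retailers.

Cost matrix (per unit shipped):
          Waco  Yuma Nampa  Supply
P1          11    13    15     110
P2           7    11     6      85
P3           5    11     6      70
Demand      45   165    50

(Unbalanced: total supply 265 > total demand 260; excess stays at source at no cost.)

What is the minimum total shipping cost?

2550

One minimum-cost allocation:
  P1->Yuma: 105 × 13 = 1365
  P2->Yuma: 60 × 11 = 660
  P2->Nampa: 25 × 6 = 150
  P3->Waco: 45 × 5 = 225
  P3->Nampa: 25 × 6 = 150
Total = 1365 + 660 + 150 + 225 + 150 = 2550.
(Supply check: P1 ships 105; P2 ships 85; P3 ships 70.)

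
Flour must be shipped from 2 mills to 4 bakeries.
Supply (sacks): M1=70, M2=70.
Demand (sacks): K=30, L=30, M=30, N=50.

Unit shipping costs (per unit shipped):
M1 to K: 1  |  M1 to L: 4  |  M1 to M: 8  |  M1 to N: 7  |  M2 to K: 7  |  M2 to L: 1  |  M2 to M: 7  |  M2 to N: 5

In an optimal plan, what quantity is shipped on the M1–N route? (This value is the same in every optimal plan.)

The minimum-cost plan:
  M1–K: 30 sacks
  M1–M: 30 sacks
  M1–N: 10 sacks
  M2–L: 30 sacks
  M2–N: 40 sacks
Total cost = 570.
So M1→N carries 10 sacks.

10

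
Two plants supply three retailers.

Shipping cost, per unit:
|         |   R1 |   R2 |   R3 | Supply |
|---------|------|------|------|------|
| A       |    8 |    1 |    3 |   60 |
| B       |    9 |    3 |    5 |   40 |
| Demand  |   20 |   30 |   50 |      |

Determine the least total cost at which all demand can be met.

400

Optimal allocation:
  A–R2: 30 × 1 = 30
  A–R3: 30 × 3 = 90
  B–R1: 20 × 9 = 180
  B–R3: 20 × 5 = 100
Total = 30 + 90 + 180 + 100 = 400.
(Supply check: A ships 60; B ships 40.)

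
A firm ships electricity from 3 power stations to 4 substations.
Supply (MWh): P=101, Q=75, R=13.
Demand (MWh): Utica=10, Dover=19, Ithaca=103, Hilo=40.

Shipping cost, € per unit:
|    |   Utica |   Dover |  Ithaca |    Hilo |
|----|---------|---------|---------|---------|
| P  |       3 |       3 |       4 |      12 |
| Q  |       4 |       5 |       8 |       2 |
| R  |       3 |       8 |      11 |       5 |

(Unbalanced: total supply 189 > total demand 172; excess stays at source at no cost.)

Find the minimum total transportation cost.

A cheapest plan:
  P to Ithaca: 101 × €4 = €404
  Q to Dover: 19 × €5 = €95
  Q to Ithaca: 2 × €8 = €16
  Q to Hilo: 40 × €2 = €80
  R to Utica: 10 × €3 = €30
Total = 404 + 95 + 16 + 80 + 30 = €625.
(Supply check: P ships 101; Q ships 61; R ships 10.)

625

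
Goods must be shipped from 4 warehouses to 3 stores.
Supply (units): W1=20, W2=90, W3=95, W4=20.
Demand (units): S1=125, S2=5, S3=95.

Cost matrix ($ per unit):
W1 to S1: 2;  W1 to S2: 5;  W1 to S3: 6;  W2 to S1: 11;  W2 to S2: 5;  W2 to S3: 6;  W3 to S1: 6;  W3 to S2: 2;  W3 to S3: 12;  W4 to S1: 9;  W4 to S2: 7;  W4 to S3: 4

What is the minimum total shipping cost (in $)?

One minimum-cost allocation:
  W1→S1: 20 × $2 = $40
  W2→S1: 10 × $11 = $110
  W2→S2: 5 × $5 = $25
  W2→S3: 75 × $6 = $450
  W3→S1: 95 × $6 = $570
  W4→S3: 20 × $4 = $80
Total = 40 + 110 + 25 + 450 + 570 + 80 = $1275.

1275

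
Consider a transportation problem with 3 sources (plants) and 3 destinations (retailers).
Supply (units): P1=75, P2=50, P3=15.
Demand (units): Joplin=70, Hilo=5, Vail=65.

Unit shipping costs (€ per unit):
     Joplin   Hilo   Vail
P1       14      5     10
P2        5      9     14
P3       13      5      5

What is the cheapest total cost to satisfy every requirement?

One minimum-cost allocation:
  P1–Joplin: 20 × €14 = €280
  P1–Hilo: 5 × €5 = €25
  P1–Vail: 50 × €10 = €500
  P2–Joplin: 50 × €5 = €250
  P3–Vail: 15 × €5 = €75
Total = 280 + 25 + 500 + 250 + 75 = €1130.
(Supply check: P1 ships 75; P2 ships 50; P3 ships 15.)

1130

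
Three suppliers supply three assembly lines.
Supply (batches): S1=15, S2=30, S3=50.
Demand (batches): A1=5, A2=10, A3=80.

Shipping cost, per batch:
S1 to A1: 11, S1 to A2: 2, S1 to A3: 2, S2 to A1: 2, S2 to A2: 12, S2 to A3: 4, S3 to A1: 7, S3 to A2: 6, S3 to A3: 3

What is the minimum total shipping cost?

Optimal allocation:
  S1→A2: 10 × 2 = 20
  S1→A3: 5 × 2 = 10
  S2→A1: 5 × 2 = 10
  S2→A3: 25 × 4 = 100
  S3→A3: 50 × 3 = 150
Total = 20 + 10 + 10 + 100 + 150 = 290.

290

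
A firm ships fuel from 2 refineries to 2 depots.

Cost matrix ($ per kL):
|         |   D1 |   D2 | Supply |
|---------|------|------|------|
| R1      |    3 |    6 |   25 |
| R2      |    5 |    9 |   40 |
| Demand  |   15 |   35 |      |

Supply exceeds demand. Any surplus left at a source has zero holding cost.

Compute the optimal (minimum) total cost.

315

A cheapest plan:
  R1 to D2: 25 × $6 = $150
  R2 to D1: 15 × $5 = $75
  R2 to D2: 10 × $9 = $90
Total = 150 + 75 + 90 = $315.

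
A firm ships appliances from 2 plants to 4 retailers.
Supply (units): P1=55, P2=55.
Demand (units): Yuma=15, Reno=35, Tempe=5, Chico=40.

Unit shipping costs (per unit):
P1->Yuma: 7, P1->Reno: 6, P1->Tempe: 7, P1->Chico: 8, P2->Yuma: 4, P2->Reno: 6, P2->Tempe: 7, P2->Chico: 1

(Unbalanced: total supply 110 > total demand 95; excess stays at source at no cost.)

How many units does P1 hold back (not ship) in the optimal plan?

Minimum-cost shipments:
  P1 to Reno: 35 × 6 = 210
  P1 to Tempe: 5 × 7 = 35
  P2 to Yuma: 15 × 4 = 60
  P2 to Chico: 40 × 1 = 40
Total cost = 345.
P1 ships 40 of its 55, leaving 15.

15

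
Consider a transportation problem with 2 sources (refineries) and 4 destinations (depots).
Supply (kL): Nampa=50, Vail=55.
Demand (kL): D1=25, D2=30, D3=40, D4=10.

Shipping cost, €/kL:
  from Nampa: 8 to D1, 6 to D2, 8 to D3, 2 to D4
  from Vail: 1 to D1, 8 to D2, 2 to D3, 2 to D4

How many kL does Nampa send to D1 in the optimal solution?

0

The minimum-cost plan:
  Nampa->D2: 30 kL
  Nampa->D3: 10 kL
  Nampa->D4: 10 kL
  Vail->D1: 25 kL
  Vail->D3: 30 kL
Total cost = €365.
The route Nampa→D1 is not used.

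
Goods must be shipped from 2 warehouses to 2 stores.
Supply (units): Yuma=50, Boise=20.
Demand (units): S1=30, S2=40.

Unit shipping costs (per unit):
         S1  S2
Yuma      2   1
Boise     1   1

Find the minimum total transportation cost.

80

An optimal shipping plan:
  Yuma→S1: 10 × 2 = 20
  Yuma→S2: 40 × 1 = 40
  Boise→S1: 20 × 1 = 20
Total = 20 + 40 + 20 = 80.
(Supply check: Yuma ships 50; Boise ships 20.)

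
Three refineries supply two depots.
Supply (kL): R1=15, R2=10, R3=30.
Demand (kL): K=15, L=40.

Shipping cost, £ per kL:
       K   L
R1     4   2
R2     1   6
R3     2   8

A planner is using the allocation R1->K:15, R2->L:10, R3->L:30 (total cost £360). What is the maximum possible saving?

120

Current plan cost = 15·4 + 10·6 + 30·8 = £360.
Optimal plan:
  R1 to L: 15 kL
  R2 to L: 10 kL
  R3 to K: 15 kL
  R3 to L: 15 kL
Optimal cost = £240.
Saving = 360 − 240 = £120.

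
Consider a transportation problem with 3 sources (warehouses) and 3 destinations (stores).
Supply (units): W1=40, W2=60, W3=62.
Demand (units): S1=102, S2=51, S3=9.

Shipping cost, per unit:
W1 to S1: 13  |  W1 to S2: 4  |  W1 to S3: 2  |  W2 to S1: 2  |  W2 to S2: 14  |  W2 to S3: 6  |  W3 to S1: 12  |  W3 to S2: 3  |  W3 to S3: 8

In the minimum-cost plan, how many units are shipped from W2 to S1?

60

Solving gives:
  W1 to S2: 31 × 4 = 124
  W1 to S3: 9 × 2 = 18
  W2 to S1: 60 × 2 = 120
  W3 to S1: 42 × 12 = 504
  W3 to S2: 20 × 3 = 60
Total cost = 826.
So W2→S1 carries 60 units.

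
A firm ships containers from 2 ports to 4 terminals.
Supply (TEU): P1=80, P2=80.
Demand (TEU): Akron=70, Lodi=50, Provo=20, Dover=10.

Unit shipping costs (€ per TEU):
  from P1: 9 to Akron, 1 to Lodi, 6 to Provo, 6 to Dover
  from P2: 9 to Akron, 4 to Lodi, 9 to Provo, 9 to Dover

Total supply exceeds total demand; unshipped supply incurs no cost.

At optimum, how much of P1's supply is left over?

An optimal plan:
  P1->Lodi: 50 × €1 = €50
  P1->Provo: 20 × €6 = €120
  P1->Dover: 10 × €6 = €60
  P2->Akron: 70 × €9 = €630
Total cost = €860.
P1 ships 80 of its 80, leaving 0.

0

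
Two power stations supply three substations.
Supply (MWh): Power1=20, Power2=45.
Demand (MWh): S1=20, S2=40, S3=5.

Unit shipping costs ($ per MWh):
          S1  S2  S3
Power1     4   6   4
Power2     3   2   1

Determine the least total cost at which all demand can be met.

One minimum-cost allocation:
  Power1->S1: 20 × $4 = $80
  Power2->S2: 40 × $2 = $80
  Power2->S3: 5 × $1 = $5
Total = 80 + 80 + 5 = $165.
(Supply check: Power1 ships 20; Power2 ships 45.)

165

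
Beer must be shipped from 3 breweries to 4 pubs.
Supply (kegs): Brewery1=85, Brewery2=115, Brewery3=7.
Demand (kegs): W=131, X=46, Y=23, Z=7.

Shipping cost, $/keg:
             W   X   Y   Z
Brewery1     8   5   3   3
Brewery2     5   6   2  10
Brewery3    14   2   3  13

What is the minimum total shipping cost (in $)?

1002

Optimal allocation:
  Brewery1 to W: 16 kegs
  Brewery1 to X: 39 kegs
  Brewery1 to Y: 23 kegs
  Brewery1 to Z: 7 kegs
  Brewery2 to W: 115 kegs
  Brewery3 to X: 7 kegs
Total cost = $1002.
(Supply check: Brewery1 ships 85; Brewery2 ships 115; Brewery3 ships 7.)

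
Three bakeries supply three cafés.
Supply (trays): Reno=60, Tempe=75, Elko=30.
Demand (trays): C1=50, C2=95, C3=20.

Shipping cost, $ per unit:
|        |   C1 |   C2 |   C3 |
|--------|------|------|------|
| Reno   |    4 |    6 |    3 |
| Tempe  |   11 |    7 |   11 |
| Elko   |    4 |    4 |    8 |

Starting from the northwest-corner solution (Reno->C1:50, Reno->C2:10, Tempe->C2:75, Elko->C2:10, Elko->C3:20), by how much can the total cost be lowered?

Current plan cost = 50·4 + 10·6 + 75·7 + 10·4 + 20·8 = $985.
Optimal plan:
  Reno->C1: 40 × $4 = $160
  Reno->C3: 20 × $3 = $60
  Tempe->C2: 75 × $7 = $525
  Elko->C1: 10 × $4 = $40
  Elko->C2: 20 × $4 = $80
Optimal cost = $865.
Saving = 985 − 865 = $120.

120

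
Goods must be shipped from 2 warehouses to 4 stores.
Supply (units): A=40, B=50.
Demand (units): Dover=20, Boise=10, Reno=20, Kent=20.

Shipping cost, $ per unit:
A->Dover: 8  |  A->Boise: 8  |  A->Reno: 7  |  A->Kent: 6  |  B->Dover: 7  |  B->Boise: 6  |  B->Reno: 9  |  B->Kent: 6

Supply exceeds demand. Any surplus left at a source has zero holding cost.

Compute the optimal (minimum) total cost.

A cheapest plan:
  A->Reno: 20 × $7 = $140
  A->Kent: 20 × $6 = $120
  B->Dover: 20 × $7 = $140
  B->Boise: 10 × $6 = $60
Total = 140 + 120 + 140 + 60 = $460.

460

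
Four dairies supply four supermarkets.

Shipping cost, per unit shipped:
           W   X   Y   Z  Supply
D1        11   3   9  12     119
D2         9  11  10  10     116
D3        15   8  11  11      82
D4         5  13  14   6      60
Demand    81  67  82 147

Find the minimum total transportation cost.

3010

An optimal shipping plan:
  D1->X: 67 × 3 = 201
  D1->Y: 52 × 9 = 468
  D2->W: 21 × 9 = 189
  D2->Z: 95 × 10 = 950
  D3->Y: 30 × 11 = 330
  D3->Z: 52 × 11 = 572
  D4->W: 60 × 5 = 300
Total = 201 + 468 + 189 + 950 + 330 + 572 + 300 = 3010.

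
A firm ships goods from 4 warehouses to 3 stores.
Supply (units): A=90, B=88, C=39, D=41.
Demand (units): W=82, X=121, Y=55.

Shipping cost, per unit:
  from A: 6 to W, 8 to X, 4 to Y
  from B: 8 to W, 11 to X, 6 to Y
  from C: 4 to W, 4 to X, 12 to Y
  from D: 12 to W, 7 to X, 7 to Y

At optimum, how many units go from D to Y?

0

Optimal shipments:
  A->X: 41 × 8 = 328
  A->Y: 49 × 4 = 196
  B->W: 82 × 8 = 656
  B->Y: 6 × 6 = 36
  C->X: 39 × 4 = 156
  D->X: 41 × 7 = 287
Total cost = 1659.
The route D→Y is not used.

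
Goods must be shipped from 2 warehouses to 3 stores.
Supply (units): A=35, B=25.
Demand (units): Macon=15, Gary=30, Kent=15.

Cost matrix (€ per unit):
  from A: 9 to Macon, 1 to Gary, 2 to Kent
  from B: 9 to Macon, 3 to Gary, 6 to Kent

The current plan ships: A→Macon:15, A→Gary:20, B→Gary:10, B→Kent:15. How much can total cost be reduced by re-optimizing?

60

Current plan cost = 15·9 + 20·1 + 10·3 + 15·6 = €275.
Optimal plan:
  A->Gary: 20 × €1 = €20
  A->Kent: 15 × €2 = €30
  B->Macon: 15 × €9 = €135
  B->Gary: 10 × €3 = €30
Optimal cost = €215.
Saving = 275 − 215 = €60.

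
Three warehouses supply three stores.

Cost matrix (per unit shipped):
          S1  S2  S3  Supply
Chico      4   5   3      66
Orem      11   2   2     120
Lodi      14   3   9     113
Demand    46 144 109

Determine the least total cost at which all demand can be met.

823

One minimum-cost allocation:
  Chico to S1: 46 units
  Chico to S3: 20 units
  Orem to S2: 31 units
  Orem to S3: 89 units
  Lodi to S2: 113 units
Total cost = 823.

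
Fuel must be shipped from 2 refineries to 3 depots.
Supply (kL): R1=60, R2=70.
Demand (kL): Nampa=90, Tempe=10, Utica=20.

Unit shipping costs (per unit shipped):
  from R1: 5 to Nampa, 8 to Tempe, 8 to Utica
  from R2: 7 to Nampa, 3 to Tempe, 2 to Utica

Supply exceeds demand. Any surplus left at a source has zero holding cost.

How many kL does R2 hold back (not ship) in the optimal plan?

10

An optimal plan:
  R1–Nampa: 60 kL
  R2–Nampa: 30 kL
  R2–Tempe: 10 kL
  R2–Utica: 20 kL
Total cost = 580.
R2 ships 60 of its 70, leaving 10.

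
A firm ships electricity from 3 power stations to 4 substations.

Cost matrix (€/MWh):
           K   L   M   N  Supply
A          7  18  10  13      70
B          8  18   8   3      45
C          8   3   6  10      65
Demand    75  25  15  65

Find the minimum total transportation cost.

One minimum-cost allocation:
  A->K: 70 MWh
  B->N: 45 MWh
  C->K: 5 MWh
  C->L: 25 MWh
  C->M: 15 MWh
  C->N: 20 MWh
Total cost = €1030.
(Supply check: A ships 70; B ships 45; C ships 65.)

1030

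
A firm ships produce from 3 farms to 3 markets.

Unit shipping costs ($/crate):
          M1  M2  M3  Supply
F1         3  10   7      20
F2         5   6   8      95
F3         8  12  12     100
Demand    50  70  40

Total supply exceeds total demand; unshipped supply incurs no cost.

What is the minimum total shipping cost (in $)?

Optimal allocation:
  F1->M1: 5 × $3 = $15
  F1->M3: 15 × $7 = $105
  F2->M2: 70 × $6 = $420
  F2->M3: 25 × $8 = $200
  F3->M1: 45 × $8 = $360
Total = 15 + 105 + 420 + 200 + 360 = $1100.
(Supply check: F1 ships 20; F2 ships 95; F3 ships 45.)

1100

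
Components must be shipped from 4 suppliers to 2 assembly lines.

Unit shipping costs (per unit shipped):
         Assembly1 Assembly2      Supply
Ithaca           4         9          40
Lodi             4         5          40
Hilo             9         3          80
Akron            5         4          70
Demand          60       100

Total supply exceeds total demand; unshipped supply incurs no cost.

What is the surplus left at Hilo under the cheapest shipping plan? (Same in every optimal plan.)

An optimal plan:
  Ithaca→Assembly1: 20 batches
  Lodi→Assembly1: 40 batches
  Hilo→Assembly2: 80 batches
  Akron→Assembly2: 20 batches
Total cost = 560.
Hilo ships 80 of its 80, leaving 0.

0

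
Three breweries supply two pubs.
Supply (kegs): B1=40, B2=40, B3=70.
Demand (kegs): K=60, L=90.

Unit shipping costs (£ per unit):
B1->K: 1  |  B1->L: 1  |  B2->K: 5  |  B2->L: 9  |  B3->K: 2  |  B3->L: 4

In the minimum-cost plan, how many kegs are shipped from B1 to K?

0

The minimum-cost plan:
  B1–L: 40 × £1 = £40
  B2–K: 40 × £5 = £200
  B3–K: 20 × £2 = £40
  B3–L: 50 × £4 = £200
Total cost = £480.
The route B1→K is not used.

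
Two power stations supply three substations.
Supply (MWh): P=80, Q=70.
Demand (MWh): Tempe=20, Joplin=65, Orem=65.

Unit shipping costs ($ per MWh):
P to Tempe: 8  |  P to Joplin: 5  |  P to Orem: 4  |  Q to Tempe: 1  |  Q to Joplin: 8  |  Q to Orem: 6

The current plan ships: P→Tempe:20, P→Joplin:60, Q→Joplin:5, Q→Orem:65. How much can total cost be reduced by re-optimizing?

185

Current plan cost = 20·8 + 60·5 + 5·8 + 65·6 = $890.
Optimal plan:
  P to Joplin: 65 × $5 = $325
  P to Orem: 15 × $4 = $60
  Q to Tempe: 20 × $1 = $20
  Q to Orem: 50 × $6 = $300
Optimal cost = $705.
Saving = 890 − 705 = $185.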